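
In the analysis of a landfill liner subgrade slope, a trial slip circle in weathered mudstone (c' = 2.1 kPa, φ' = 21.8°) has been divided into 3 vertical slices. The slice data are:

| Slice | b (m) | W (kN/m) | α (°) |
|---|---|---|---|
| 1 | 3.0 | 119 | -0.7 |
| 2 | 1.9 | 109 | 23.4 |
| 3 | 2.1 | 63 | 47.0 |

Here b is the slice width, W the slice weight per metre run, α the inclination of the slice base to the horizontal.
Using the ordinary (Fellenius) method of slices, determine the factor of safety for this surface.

Ordinary method of slices: FS = Σ[c'·Δl_i + (W_i cosα_i)·tanφ'] / Σ W_i sinα_i, with Δl_i = b_i / cosα_i.
Slice 1: Δl = 3.0/cos(-0.7°) = 3.000 m; N'_1 = 119·cos(-0.7°) = 119.0; c'Δl = 6.30; W sinα = -1.5
Slice 2: Δl = 1.9/cos23.4° = 2.070 m; N'_2 = 109·cos23.4° = 100.0; c'Δl = 4.35; W sinα = 43.3
Slice 3: Δl = 2.1/cos47.0° = 3.079 m; N'_3 = 63·cos47.0° = 43.0; c'Δl = 6.47; W sinα = 46.1
Σc'Δl = 17.1 kN/m; ΣN' = 262.0 kN/m; ΣW sinα = 87.9 kN/m
Resisting = 17.1 + 262.0·tan21.8° = 17.1 + 104.8 = 121.9 kN/m
FS = 121.9 / 87.9 = 1.387

FS = 1.39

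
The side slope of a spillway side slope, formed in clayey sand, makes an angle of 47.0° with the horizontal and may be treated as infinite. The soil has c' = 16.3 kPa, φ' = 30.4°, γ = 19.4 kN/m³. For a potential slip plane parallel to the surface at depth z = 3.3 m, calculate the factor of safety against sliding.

For an infinite slope with a slip plane parallel to the surface (no pore pressure): FS = [c' + γz cos²β tanφ'] / [γz sinβ cosβ].
γz = 19.4·3.3 = 64.02 kN/m²
Numerator = 16.3 + 64.02·cos²47.0°·tan30.4° = 16.3 + 64.02·0.4651·0.5867 = 33.770 kPa
Denominator = 64.02·sin47.0°·cos47.0° = 64.02·0.7314·0.6820 = 31.932 kPa
FS = 33.770 / 31.932 = 1.058

FS = 1.06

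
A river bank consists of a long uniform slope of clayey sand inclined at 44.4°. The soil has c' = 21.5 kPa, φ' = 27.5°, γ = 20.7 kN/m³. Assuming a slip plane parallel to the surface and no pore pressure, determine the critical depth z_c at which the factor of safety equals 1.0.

Setting FS = 1.00 in FS = [c' + γz cos²β tanφ'] / [γz sinβ cosβ] and solving for z:
z = c' / [γ cosβ (FS·sinβ − cosβ·tanφ')]
  = 21.5 / [20.7·cos44.4°·(1.00·sin44.4° − cos44.4°·tan27.5°)]
  = 21.5 / [20.7·0.7145·(1.00·0.6997 − 0.7145·0.5206)]
  = 21.5 / 4.8470 = 4.436 m

z_c = 4.44 m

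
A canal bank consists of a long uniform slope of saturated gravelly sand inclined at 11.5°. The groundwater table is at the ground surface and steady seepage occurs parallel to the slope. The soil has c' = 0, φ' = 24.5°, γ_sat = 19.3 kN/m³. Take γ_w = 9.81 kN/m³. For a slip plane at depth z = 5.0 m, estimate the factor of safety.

With seepage parallel to the slope and the water table at the surface, the effective normal stress on the slip plane uses the buoyant unit weight γ' = γ_sat − γ_w while the driving shear stress uses γ_sat:
FS = [c' + γ' z cos²β tanφ'] / [γ_sat z sinβ cosβ]
(For c' = 0 this reduces to FS = (γ'/γ_sat)·tanφ'/tanβ.)
γ' = 19.3 − 9.81 = 9.49 kN/m³
Numerator = 0.0 + 9.49·5.0·cos²11.5°·tan24.5° = 0.0 + 9.49·5.0·0.9603·0.4557 = 20.765 kPa
Denominator = 19.3·5.0·sin11.5°·cos11.5° = 19.3·5.0·0.1994·0.9799 = 18.853 kPa
FS = 20.765 / 18.853 = 1.101

FS = 1.10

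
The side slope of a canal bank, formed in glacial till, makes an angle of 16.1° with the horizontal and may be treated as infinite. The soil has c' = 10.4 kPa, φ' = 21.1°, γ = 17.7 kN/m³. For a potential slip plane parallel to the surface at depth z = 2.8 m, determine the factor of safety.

For an infinite slope with a slip plane parallel to the surface (no pore pressure): FS = [c' + γz cos²β tanφ'] / [γz sinβ cosβ].
γz = 17.7·2.8 = 49.56 kN/m²
Numerator = 10.4 + 49.56·cos²16.1°·tan21.1° = 10.4 + 49.56·0.9231·0.3859 = 28.053 kPa
Denominator = 49.56·sin16.1°·cos16.1° = 49.56·0.2773·0.9608 = 13.205 kPa
FS = 28.053 / 13.205 = 2.124

FS = 2.12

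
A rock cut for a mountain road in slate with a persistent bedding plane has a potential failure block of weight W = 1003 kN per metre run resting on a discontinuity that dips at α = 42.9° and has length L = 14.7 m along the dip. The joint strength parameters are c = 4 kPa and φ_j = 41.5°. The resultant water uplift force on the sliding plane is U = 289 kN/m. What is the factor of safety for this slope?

FS = 0.66

Resolving the block weight along and normal to the plane and applying the Mohr–Coulomb strength on the joint:
N' = W cosα − U = 1003·cos42.9° − 289 = 445.7 kN/m
Driving force T = W sinα = 1003·sin42.9° = 682.8 kN/m
Resisting force R = c·L + N'·tanφ_j = 4·14.7 + 445.7·tan41.5° = 58.8 + 394.4 = 453.2 kN/m
FS = R / T = 453.2 / 682.8 = 0.664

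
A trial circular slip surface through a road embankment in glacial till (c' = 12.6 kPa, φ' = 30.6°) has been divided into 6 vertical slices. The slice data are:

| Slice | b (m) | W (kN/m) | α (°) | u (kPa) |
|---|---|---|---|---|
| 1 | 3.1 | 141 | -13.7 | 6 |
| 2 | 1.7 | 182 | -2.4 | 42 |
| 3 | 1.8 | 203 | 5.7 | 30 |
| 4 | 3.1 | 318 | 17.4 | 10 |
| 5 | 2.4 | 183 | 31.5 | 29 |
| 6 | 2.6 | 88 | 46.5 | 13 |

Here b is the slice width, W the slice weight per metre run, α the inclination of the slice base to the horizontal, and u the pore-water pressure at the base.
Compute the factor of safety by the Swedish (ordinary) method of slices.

FS = 2.75

Ordinary method of slices: FS = Σ[c'·Δl_i + (W_i cosα_i − u_i·Δl_i)·tanφ'] / Σ W_i sinα_i, with Δl_i = b_i / cosα_i.
Slice 1: Δl = 3.1/cos(-13.7°) = 3.191 m; N'_1 = 141·cos(-13.7°) − 6·3.191 = 117.8; c'Δl = 40.20; W sinα = -33.4
Slice 2: Δl = 1.7/cos(-2.4°) = 1.701 m; N'_2 = 182·cos(-2.4°) − 42·1.701 = 110.4; c'Δl = 21.44; W sinα = -7.6
Slice 3: Δl = 1.8/cos5.7° = 1.809 m; N'_3 = 203·cos5.7° − 30·1.809 = 147.7; c'Δl = 22.79; W sinα = 20.2
Slice 4: Δl = 3.1/cos17.4° = 3.249 m; N'_4 = 318·cos17.4° − 10·3.249 = 271.0; c'Δl = 40.93; W sinα = 95.1
Slice 5: Δl = 2.4/cos31.5° = 2.815 m; N'_5 = 183·cos31.5° − 29·2.815 = 74.4; c'Δl = 35.47; W sinα = 95.6
Slice 6: Δl = 2.6/cos46.5° = 3.777 m; N'_6 = 88·cos46.5° − 13·3.777 = 11.5; c'Δl = 47.59; W sinα = 63.8
Σc'Δl = 208.4 kN/m; ΣN' = 732.8 kN/m; ΣW sinα = 233.7 kN/m
Resisting = 208.4 + 732.8·tan30.6° = 208.4 + 433.4 = 641.8 kN/m
FS = 641.8 / 233.7 = 2.746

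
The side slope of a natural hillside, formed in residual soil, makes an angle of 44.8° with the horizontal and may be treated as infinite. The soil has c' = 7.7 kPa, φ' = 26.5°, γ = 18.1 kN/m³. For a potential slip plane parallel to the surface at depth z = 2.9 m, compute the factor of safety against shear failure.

For an infinite slope with a slip plane parallel to the surface (no pore pressure): FS = [c' + γz cos²β tanφ'] / [γz sinβ cosβ].
γz = 18.1·2.9 = 52.49 kN/m²
Numerator = 7.7 + 52.49·cos²44.8°·tan26.5° = 7.7 + 52.49·0.5035·0.4986 = 20.877 kPa
Denominator = 52.49·sin44.8°·cos44.8° = 52.49·0.7046·0.7096 = 26.244 kPa
FS = 20.877 / 26.244 = 0.795

FS = 0.80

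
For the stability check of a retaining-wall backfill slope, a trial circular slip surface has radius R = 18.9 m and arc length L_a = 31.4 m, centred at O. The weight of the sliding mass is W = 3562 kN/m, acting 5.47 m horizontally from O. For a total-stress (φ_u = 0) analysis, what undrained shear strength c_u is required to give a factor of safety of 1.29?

c_u = 42.4 kPa

FS = c_u·L_a·R / (W·d), so c_u = FS·W·d / (L_a·R).
c_u = 1.29·3562·5.47 / (31.40·18.9) = 25134.5 / 593.46 = 42.35 kPa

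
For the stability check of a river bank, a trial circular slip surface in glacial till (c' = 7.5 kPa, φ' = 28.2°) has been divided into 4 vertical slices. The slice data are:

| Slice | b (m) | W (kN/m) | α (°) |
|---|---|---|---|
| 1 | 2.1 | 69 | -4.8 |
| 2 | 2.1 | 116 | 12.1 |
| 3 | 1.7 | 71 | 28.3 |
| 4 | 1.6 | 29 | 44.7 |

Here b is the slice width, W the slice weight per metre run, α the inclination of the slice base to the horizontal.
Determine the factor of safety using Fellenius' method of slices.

FS = 2.83

Ordinary method of slices: FS = Σ[c'·Δl_i + (W_i cosα_i)·tanφ'] / Σ W_i sinα_i, with Δl_i = b_i / cosα_i.
Slice 1: Δl = 2.1/cos(-4.8°) = 2.107 m; N'_1 = 69·cos(-4.8°) = 68.8; c'Δl = 15.81; W sinα = -5.8
Slice 2: Δl = 2.1/cos12.1° = 2.148 m; N'_2 = 116·cos12.1° = 113.4; c'Δl = 16.11; W sinα = 24.3
Slice 3: Δl = 1.7/cos28.3° = 1.931 m; N'_3 = 71·cos28.3° = 62.5; c'Δl = 14.48; W sinα = 33.7
Slice 4: Δl = 1.6/cos44.7° = 2.251 m; N'_4 = 29·cos44.7° = 20.6; c'Δl = 16.88; W sinα = 20.4
Σc'Δl = 63.3 kN/m; ΣN' = 265.3 kN/m; ΣW sinα = 72.6 kN/m
Resisting = 63.3 + 265.3·tan28.2° = 63.3 + 142.3 = 205.5 kN/m
FS = 205.5 / 72.6 = 2.831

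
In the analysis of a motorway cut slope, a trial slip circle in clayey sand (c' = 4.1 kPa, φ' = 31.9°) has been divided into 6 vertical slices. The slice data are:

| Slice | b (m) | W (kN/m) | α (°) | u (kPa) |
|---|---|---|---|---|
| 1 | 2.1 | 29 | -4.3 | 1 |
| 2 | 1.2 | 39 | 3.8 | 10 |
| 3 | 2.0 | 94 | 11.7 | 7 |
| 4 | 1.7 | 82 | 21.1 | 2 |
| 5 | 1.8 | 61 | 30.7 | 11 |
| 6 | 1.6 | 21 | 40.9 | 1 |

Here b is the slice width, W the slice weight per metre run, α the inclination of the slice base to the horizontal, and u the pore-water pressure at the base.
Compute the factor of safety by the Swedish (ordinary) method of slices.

FS = 2.14

Ordinary method of slices: FS = Σ[c'·Δl_i + (W_i cosα_i − u_i·Δl_i)·tanφ'] / Σ W_i sinα_i, with Δl_i = b_i / cosα_i.
Slice 1: Δl = 2.1/cos(-4.3°) = 2.106 m; N'_1 = 29·cos(-4.3°) − 1·2.106 = 26.8; c'Δl = 8.63; W sinα = -2.2
Slice 2: Δl = 1.2/cos3.8° = 1.203 m; N'_2 = 39·cos3.8° − 10·1.203 = 26.9; c'Δl = 4.93; W sinα = 2.6
Slice 3: Δl = 2.0/cos11.7° = 2.042 m; N'_3 = 94·cos11.7° − 7·2.042 = 77.7; c'Δl = 8.37; W sinα = 19.1
Slice 4: Δl = 1.7/cos21.1° = 1.822 m; N'_4 = 82·cos21.1° − 2·1.822 = 72.9; c'Δl = 7.47; W sinα = 29.5
Slice 5: Δl = 1.8/cos30.7° = 2.093 m; N'_5 = 61·cos30.7° − 11·2.093 = 29.4; c'Δl = 8.58; W sinα = 31.1
Slice 6: Δl = 1.6/cos40.9° = 2.117 m; N'_6 = 21·cos40.9° − 1·2.117 = 13.8; c'Δl = 8.68; W sinα = 13.7
Σc'Δl = 46.7 kN/m; ΣN' = 247.5 kN/m; ΣW sinα = 93.9 kN/m
Resisting = 46.7 + 247.5·tan31.9° = 46.7 + 154.0 = 200.7 kN/m
FS = 200.7 / 93.9 = 2.138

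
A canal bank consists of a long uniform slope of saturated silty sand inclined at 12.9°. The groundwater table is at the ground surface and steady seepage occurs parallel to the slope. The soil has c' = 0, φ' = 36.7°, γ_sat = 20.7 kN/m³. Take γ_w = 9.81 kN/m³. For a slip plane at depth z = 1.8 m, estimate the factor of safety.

With seepage parallel to the slope and the water table at the surface, the effective normal stress on the slip plane uses the buoyant unit weight γ' = γ_sat − γ_w while the driving shear stress uses γ_sat:
FS = [c' + γ' z cos²β tanφ'] / [γ_sat z sinβ cosβ]
(For c' = 0 this reduces to FS = (γ'/γ_sat)·tanφ'/tanβ.)
γ' = 20.7 − 9.81 = 10.89 kN/m³
Numerator = 0.0 + 10.89·1.8·cos²12.9°·tan36.7° = 0.0 + 10.89·1.8·0.9502·0.7454 = 13.883 kPa
Denominator = 20.7·1.8·sin12.9°·cos12.9° = 20.7·1.8·0.2233·0.9748 = 8.108 kPa
FS = 13.883 / 8.108 = 1.712

FS = 1.71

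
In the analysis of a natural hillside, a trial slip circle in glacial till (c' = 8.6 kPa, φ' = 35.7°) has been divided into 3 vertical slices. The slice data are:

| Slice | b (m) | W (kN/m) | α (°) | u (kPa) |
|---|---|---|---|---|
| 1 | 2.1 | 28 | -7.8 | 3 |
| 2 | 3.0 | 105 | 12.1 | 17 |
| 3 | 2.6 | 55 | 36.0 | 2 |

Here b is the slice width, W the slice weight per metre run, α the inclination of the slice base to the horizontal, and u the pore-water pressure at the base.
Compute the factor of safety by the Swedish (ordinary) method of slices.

Ordinary method of slices: FS = Σ[c'·Δl_i + (W_i cosα_i − u_i·Δl_i)·tanφ'] / Σ W_i sinα_i, with Δl_i = b_i / cosα_i.
Slice 1: Δl = 2.1/cos(-7.8°) = 2.120 m; N'_1 = 28·cos(-7.8°) − 3·2.120 = 21.4; c'Δl = 18.23; W sinα = -3.8
Slice 2: Δl = 3.0/cos12.1° = 3.068 m; N'_2 = 105·cos12.1° − 17·3.068 = 50.5; c'Δl = 26.39; W sinα = 22.0
Slice 3: Δl = 2.6/cos36.0° = 3.214 m; N'_3 = 55·cos36.0° − 2·3.214 = 38.1; c'Δl = 27.64; W sinα = 32.3
Σc'Δl = 72.3 kN/m; ΣN' = 110.0 kN/m; ΣW sinα = 50.5 kN/m
Resisting = 72.3 + 110.0·tan35.7° = 72.3 + 79.0 = 151.3 kN/m
FS = 151.3 / 50.5 = 2.993

FS = 2.99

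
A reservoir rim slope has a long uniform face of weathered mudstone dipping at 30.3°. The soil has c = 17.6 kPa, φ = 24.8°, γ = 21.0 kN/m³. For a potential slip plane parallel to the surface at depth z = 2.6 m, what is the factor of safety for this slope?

FS = 1.53

For an infinite slope with a slip plane parallel to the surface (no pore pressure): FS = [c + γz cos²β tanφ] / [γz sinβ cosβ].
γz = 21.0·2.6 = 54.60 kN/m²
Numerator = 17.6 + 54.60·cos²30.3°·tan24.8° = 17.6 + 54.60·0.7455·0.4621 = 36.407 kPa
Denominator = 54.60·sin30.3°·cos30.3° = 54.60·0.5045·0.8634 = 23.784 kPa
FS = 36.407 / 23.784 = 1.531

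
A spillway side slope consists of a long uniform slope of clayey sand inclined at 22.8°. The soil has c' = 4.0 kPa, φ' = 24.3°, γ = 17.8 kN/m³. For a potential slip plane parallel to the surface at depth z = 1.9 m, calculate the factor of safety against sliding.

For an infinite slope with a slip plane parallel to the surface (no pore pressure): FS = [c' + γz cos²β tanφ'] / [γz sinβ cosβ].
γz = 17.8·1.9 = 33.82 kN/m²
Numerator = 4.0 + 33.82·cos²22.8°·tan24.3° = 4.0 + 33.82·0.8498·0.4515 = 16.977 kPa
Denominator = 33.82·sin22.8°·cos22.8° = 33.82·0.3875·0.9219 = 12.082 kPa
FS = 16.977 / 12.082 = 1.405

FS = 1.41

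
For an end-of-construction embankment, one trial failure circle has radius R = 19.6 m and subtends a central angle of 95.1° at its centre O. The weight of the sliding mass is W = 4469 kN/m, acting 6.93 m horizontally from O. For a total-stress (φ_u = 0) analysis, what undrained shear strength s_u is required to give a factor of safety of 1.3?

s_u = 63.1 kPa

FS = s_u·L_a·R / (W·d), so s_u = FS·W·d / (L_a·R).
Arc length L_a = R·θ = 19.6·(95.1°·π/180) = 19.6·1.6598 = 32.53 m
s_u = 1.3·4469·6.93 / (32.53·19.6) = 40261.2 / 637.63 = 63.14 kPa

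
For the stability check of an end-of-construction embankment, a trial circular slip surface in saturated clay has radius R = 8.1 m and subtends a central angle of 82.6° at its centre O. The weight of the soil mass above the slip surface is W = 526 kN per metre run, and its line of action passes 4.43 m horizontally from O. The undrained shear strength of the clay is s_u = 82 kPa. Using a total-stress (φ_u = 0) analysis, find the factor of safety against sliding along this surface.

FS = 3.33

Taking moments about the centre O, the resisting moment is provided by the undrained shear strength acting along the arc:
Arc length L_a = R·θ = 8.1·(82.6°·π/180) = 8.1·1.4416 = 11.68 m
M_R = s_u·L_a·R = 82·11.68·8.1 = 7756.1 kN·m/m
M_D = W·d = 526·4.43 = 2330.2 kN·m/m
FS = M_R / M_D = 7756.1 / 2330.2 = 3.329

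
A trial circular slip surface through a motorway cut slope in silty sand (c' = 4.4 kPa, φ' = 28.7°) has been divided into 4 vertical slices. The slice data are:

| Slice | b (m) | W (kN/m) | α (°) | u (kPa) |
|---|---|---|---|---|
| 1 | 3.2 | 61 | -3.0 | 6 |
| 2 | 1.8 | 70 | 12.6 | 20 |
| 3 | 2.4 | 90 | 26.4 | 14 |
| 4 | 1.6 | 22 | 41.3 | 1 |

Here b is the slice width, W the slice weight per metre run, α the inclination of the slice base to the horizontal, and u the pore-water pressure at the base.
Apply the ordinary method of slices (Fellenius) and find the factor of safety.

FS = 1.72

Ordinary method of slices: FS = Σ[c'·Δl_i + (W_i cosα_i − u_i·Δl_i)·tanφ'] / Σ W_i sinα_i, with Δl_i = b_i / cosα_i.
Slice 1: Δl = 3.2/cos(-3.0°) = 3.204 m; N'_1 = 61·cos(-3.0°) − 6·3.204 = 41.7; c'Δl = 14.10; W sinα = -3.2
Slice 2: Δl = 1.8/cos12.6° = 1.844 m; N'_2 = 70·cos12.6° − 20·1.844 = 31.4; c'Δl = 8.12; W sinα = 15.3
Slice 3: Δl = 2.4/cos26.4° = 2.679 m; N'_3 = 90·cos26.4° − 14·2.679 = 43.1; c'Δl = 11.79; W sinα = 40.0
Slice 4: Δl = 1.6/cos41.3° = 2.130 m; N'_4 = 22·cos41.3° − 1·2.130 = 14.4; c'Δl = 9.37; W sinα = 14.5
Σc'Δl = 43.4 kN/m; ΣN' = 130.6 kN/m; ΣW sinα = 66.6 kN/m
Resisting = 43.4 + 130.6·tan28.7° = 43.4 + 71.5 = 114.9 kN/m
FS = 114.9 / 66.6 = 1.725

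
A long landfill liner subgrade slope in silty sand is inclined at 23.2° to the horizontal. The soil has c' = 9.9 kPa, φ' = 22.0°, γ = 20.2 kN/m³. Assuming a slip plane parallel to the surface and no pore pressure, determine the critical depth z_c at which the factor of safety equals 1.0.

Setting FS = 1.00 in FS = [c' + γz cos²β tanφ'] / [γz sinβ cosβ] and solving for z:
z = c' / [γ cosβ (FS·sinβ − cosβ·tanφ')]
  = 9.9 / [20.2·cos23.2°·(1.00·sin23.2° − cos23.2°·tan22.0°)]
  = 9.9 / [20.2·0.9191·(1.00·0.3939 − 0.9191·0.4040)]
  = 9.9 / 0.4194 = 23.607 m

z_c = 23.61 m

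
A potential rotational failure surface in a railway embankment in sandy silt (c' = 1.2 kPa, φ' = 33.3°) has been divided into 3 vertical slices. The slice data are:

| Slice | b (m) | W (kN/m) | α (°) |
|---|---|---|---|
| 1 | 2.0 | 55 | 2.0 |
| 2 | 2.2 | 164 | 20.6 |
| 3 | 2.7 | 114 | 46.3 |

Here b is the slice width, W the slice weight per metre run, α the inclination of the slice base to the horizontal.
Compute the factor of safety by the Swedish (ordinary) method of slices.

FS = 1.40

Ordinary method of slices: FS = Σ[c'·Δl_i + (W_i cosα_i)·tanφ'] / Σ W_i sinα_i, with Δl_i = b_i / cosα_i.
Slice 1: Δl = 2.0/cos2.0° = 2.001 m; N'_1 = 55·cos2.0° = 55.0; c'Δl = 2.40; W sinα = 1.9
Slice 2: Δl = 2.2/cos20.6° = 2.350 m; N'_2 = 164·cos20.6° = 153.5; c'Δl = 2.82; W sinα = 57.7
Slice 3: Δl = 2.7/cos46.3° = 3.908 m; N'_3 = 114·cos46.3° = 78.8; c'Δl = 4.69; W sinα = 82.4
Σc'Δl = 9.9 kN/m; ΣN' = 287.2 kN/m; ΣW sinα = 142.0 kN/m
Resisting = 9.9 + 287.2·tan33.3° = 9.9 + 188.7 = 198.6 kN/m
FS = 198.6 / 142.0 = 1.398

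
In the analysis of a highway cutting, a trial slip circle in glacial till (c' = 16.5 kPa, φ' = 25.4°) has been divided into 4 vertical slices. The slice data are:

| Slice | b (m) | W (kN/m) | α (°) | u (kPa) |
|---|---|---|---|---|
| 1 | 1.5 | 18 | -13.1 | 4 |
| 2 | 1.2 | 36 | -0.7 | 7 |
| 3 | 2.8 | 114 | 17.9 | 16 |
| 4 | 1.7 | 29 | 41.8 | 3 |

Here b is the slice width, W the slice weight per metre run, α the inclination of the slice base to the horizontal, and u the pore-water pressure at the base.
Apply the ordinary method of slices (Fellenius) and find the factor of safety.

FS = 3.73

Ordinary method of slices: FS = Σ[c'·Δl_i + (W_i cosα_i − u_i·Δl_i)·tanφ'] / Σ W_i sinα_i, with Δl_i = b_i / cosα_i.
Slice 1: Δl = 1.5/cos(-13.1°) = 1.540 m; N'_1 = 18·cos(-13.1°) − 4·1.540 = 11.4; c'Δl = 25.41; W sinα = -4.1
Slice 2: Δl = 1.2/cos(-0.7°) = 1.200 m; N'_2 = 36·cos(-0.7°) − 7·1.200 = 27.6; c'Δl = 19.80; W sinα = -0.4
Slice 3: Δl = 2.8/cos17.9° = 2.942 m; N'_3 = 114·cos17.9° − 16·2.942 = 61.4; c'Δl = 48.55; W sinα = 35.0
Slice 4: Δl = 1.7/cos41.8° = 2.280 m; N'_4 = 29·cos41.8° − 3·2.280 = 14.8; c'Δl = 37.63; W sinα = 19.3
Σc'Δl = 131.4 kN/m; ΣN' = 115.1 kN/m; ΣW sinα = 49.8 kN/m
Resisting = 131.4 + 115.1·tan25.4° = 131.4 + 54.7 = 186.1 kN/m
FS = 186.1 / 49.8 = 3.733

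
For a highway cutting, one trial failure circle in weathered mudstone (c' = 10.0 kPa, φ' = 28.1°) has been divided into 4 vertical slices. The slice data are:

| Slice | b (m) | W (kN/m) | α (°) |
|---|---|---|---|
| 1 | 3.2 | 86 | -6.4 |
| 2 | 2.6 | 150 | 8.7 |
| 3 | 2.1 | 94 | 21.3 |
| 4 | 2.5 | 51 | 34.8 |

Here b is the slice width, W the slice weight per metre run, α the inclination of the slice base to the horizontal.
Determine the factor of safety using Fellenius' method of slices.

Ordinary method of slices: FS = Σ[c'·Δl_i + (W_i cosα_i)·tanφ'] / Σ W_i sinα_i, with Δl_i = b_i / cosα_i.
Slice 1: Δl = 3.2/cos(-6.4°) = 3.220 m; N'_1 = 86·cos(-6.4°) = 85.5; c'Δl = 32.20; W sinα = -9.6
Slice 2: Δl = 2.6/cos8.7° = 2.630 m; N'_2 = 150·cos8.7° = 148.3; c'Δl = 26.30; W sinα = 22.7
Slice 3: Δl = 2.1/cos21.3° = 2.254 m; N'_3 = 94·cos21.3° = 87.6; c'Δl = 22.54; W sinα = 34.1
Slice 4: Δl = 2.5/cos34.8° = 3.045 m; N'_4 = 51·cos34.8° = 41.9; c'Δl = 30.45; W sinα = 29.1
Σc'Δl = 111.5 kN/m; ΣN' = 363.2 kN/m; ΣW sinα = 76.4 kN/m
Resisting = 111.5 + 363.2·tan28.1° = 111.5 + 193.9 = 305.4 kN/m
FS = 305.4 / 76.4 = 4.000

FS = 4.00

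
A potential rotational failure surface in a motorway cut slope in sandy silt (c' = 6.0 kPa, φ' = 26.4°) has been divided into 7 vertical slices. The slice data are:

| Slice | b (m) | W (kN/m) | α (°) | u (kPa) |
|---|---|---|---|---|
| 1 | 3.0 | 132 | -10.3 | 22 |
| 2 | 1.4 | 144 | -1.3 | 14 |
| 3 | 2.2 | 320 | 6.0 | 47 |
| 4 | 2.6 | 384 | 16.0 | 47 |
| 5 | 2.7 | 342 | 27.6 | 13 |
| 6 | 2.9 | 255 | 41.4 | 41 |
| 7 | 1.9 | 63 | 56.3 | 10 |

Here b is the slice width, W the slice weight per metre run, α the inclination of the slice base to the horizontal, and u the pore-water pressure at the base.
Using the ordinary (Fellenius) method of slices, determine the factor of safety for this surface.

FS = 1.19

Ordinary method of slices: FS = Σ[c'·Δl_i + (W_i cosα_i − u_i·Δl_i)·tanφ'] / Σ W_i sinα_i, with Δl_i = b_i / cosα_i.
Slice 1: Δl = 3.0/cos(-10.3°) = 3.049 m; N'_1 = 132·cos(-10.3°) − 22·3.049 = 62.8; c'Δl = 18.29; W sinα = -23.6
Slice 2: Δl = 1.4/cos(-1.3°) = 1.400 m; N'_2 = 144·cos(-1.3°) − 14·1.400 = 124.4; c'Δl = 8.40; W sinα = -3.3
Slice 3: Δl = 2.2/cos6.0° = 2.212 m; N'_3 = 320·cos6.0° − 47·2.212 = 214.3; c'Δl = 13.27; W sinα = 33.4
Slice 4: Δl = 2.6/cos16.0° = 2.705 m; N'_4 = 384·cos16.0° − 47·2.705 = 242.0; c'Δl = 16.23; W sinα = 105.8
Slice 5: Δl = 2.7/cos27.6° = 3.047 m; N'_5 = 342·cos27.6° − 13·3.047 = 263.5; c'Δl = 18.28; W sinα = 158.4
Slice 6: Δl = 2.9/cos41.4° = 3.866 m; N'_6 = 255·cos41.4° − 41·3.866 = 32.8; c'Δl = 23.20; W sinα = 168.6
Slice 7: Δl = 1.9/cos56.3° = 3.424 m; N'_7 = 63·cos56.3° − 10·3.424 = 0.7; c'Δl = 20.55; W sinα = 52.4
Σc'Δl = 118.2 kN/m; ΣN' = 940.4 kN/m; ΣW sinα = 491.9 kN/m
Resisting = 118.2 + 940.4·tan26.4° = 118.2 + 466.8 = 585.0 kN/m
FS = 585.0 / 491.9 = 1.189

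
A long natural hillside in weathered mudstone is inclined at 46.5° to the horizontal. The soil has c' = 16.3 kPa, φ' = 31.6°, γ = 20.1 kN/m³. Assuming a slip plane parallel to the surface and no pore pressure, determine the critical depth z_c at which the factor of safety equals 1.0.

Setting FS = 1.00 in FS = [c' + γz cos²β tanφ'] / [γz sinβ cosβ] and solving for z:
z = c' / [γ cosβ (FS·sinβ − cosβ·tanφ')]
  = 16.3 / [20.1·cos46.5°·(1.00·sin46.5° − cos46.5°·tan31.6°)]
  = 16.3 / [20.1·0.6884·(1.00·0.7254 − 0.6884·0.6152)]
  = 16.3 / 4.1770 = 3.902 m

z_c = 3.90 m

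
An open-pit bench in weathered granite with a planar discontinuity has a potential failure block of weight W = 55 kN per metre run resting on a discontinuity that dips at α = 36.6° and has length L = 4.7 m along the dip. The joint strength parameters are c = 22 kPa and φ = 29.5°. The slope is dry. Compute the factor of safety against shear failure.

FS = 3.91

Resolving the block weight along and normal to the plane and applying the Mohr–Coulomb strength on the joint:
N' = W cosα = 55·cos36.6° = 44.2 kN/m
Driving force T = W sinα = 55·sin36.6° = 32.8 kN/m
Resisting force R = c·L + N'·tanφ = 22·4.7 + 44.2·tan29.5° = 103.4 + 25.0 = 128.4 kN/m
FS = R / T = 128.4 / 32.8 = 3.915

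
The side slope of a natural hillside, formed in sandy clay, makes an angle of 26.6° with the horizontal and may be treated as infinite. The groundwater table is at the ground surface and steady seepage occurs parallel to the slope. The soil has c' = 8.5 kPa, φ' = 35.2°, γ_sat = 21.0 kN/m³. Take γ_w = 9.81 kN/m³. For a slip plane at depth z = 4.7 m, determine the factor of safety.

With seepage parallel to the slope and the water table at the surface, the effective normal stress on the slip plane uses the buoyant unit weight γ' = γ_sat − γ_w while the driving shear stress uses γ_sat:
FS = [c' + γ' z cos²β tanφ'] / [γ_sat z sinβ cosβ]
γ' = 21.0 − 9.81 = 11.19 kN/m³
Numerator = 8.5 + 11.19·4.7·cos²26.6°·tan35.2° = 8.5 + 11.19·4.7·0.7995·0.7054 = 38.162 kPa
Denominator = 21.0·4.7·sin26.6°·cos26.6° = 21.0·4.7·0.4478·0.8942 = 39.516 kPa
FS = 38.162 / 39.516 = 0.966

FS = 0.97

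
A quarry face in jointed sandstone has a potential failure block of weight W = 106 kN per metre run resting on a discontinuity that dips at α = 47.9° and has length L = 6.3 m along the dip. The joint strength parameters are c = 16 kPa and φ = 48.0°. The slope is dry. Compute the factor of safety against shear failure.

Resolving the block weight along and normal to the plane and applying the Mohr–Coulomb strength on the joint:
N' = W cosα = 106·cos47.9° = 71.1 kN/m
Driving force T = W sinα = 106·sin47.9° = 78.6 kN/m
Resisting force R = c·L + N'·tanφ = 16·6.3 + 71.1·tan48.0° = 100.8 + 78.9 = 179.7 kN/m
FS = R / T = 179.7 / 78.6 = 2.285

FS = 2.29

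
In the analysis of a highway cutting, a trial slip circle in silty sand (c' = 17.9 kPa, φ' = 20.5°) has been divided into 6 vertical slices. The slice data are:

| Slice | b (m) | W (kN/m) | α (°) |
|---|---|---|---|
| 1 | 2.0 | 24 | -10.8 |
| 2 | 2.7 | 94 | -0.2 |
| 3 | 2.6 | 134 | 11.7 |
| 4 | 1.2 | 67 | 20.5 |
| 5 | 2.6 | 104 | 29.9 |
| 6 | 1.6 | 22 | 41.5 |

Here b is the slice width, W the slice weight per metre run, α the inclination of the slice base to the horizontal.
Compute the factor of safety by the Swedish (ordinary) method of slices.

FS = 3.60

Ordinary method of slices: FS = Σ[c'·Δl_i + (W_i cosα_i)·tanφ'] / Σ W_i sinα_i, with Δl_i = b_i / cosα_i.
Slice 1: Δl = 2.0/cos(-10.8°) = 2.036 m; N'_1 = 24·cos(-10.8°) = 23.6; c'Δl = 36.45; W sinα = -4.5
Slice 2: Δl = 2.7/cos(-0.2°) = 2.700 m; N'_2 = 94·cos(-0.2°) = 94.0; c'Δl = 48.33; W sinα = -0.3
Slice 3: Δl = 2.6/cos11.7° = 2.655 m; N'_3 = 134·cos11.7° = 131.2; c'Δl = 47.53; W sinα = 27.2
Slice 4: Δl = 1.2/cos20.5° = 1.281 m; N'_4 = 67·cos20.5° = 62.8; c'Δl = 22.93; W sinα = 23.5
Slice 5: Δl = 2.6/cos29.9° = 2.999 m; N'_5 = 104·cos29.9° = 90.2; c'Δl = 53.69; W sinα = 51.8
Slice 6: Δl = 1.6/cos41.5° = 2.136 m; N'_6 = 22·cos41.5° = 16.5; c'Δl = 38.24; W sinα = 14.6
Σc'Δl = 247.2 kN/m; ΣN' = 418.2 kN/m; ΣW sinα = 112.2 kN/m
Resisting = 247.2 + 418.2·tan20.5° = 247.2 + 156.4 = 403.5 kN/m
FS = 403.5 / 112.2 = 3.595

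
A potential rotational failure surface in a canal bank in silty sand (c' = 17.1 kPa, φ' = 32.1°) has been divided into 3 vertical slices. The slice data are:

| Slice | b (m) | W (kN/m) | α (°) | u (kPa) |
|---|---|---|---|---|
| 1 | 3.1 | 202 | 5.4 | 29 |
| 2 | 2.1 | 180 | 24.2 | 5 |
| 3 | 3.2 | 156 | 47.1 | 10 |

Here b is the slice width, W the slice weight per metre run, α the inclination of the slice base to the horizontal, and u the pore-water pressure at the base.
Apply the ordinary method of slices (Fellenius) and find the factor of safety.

FS = 1.81

Ordinary method of slices: FS = Σ[c'·Δl_i + (W_i cosα_i − u_i·Δl_i)·tanφ'] / Σ W_i sinα_i, with Δl_i = b_i / cosα_i.
Slice 1: Δl = 3.1/cos5.4° = 3.114 m; N'_1 = 202·cos5.4° − 29·3.114 = 110.8; c'Δl = 53.25; W sinα = 19.0
Slice 2: Δl = 2.1/cos24.2° = 2.302 m; N'_2 = 180·cos24.2° − 5·2.302 = 152.7; c'Δl = 39.37; W sinα = 73.8
Slice 3: Δl = 3.2/cos47.1° = 4.701 m; N'_3 = 156·cos47.1° − 10·4.701 = 59.2; c'Δl = 80.39; W sinα = 114.3
Σc'Δl = 173.0 kN/m; ΣN' = 322.7 kN/m; ΣW sinα = 207.1 kN/m
Resisting = 173.0 + 322.7·tan32.1° = 173.0 + 202.4 = 375.4 kN/m
FS = 375.4 / 207.1 = 1.813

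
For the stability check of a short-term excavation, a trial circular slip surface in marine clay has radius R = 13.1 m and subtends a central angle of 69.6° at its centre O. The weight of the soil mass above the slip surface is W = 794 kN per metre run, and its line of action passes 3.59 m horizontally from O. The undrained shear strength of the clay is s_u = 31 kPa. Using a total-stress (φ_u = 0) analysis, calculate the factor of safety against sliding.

FS = 2.27

Taking moments about the centre O, the resisting moment is provided by the undrained shear strength acting along the arc:
Arc length L_a = R·θ = 13.1·(69.6°·π/180) = 13.1·1.2147 = 15.91 m
M_R = s_u·L_a·R = 31·15.91·13.1 = 6462.4 kN·m/m
M_D = W·d = 794·3.59 = 2850.5 kN·m/m
FS = M_R / M_D = 6462.4 / 2850.5 = 2.267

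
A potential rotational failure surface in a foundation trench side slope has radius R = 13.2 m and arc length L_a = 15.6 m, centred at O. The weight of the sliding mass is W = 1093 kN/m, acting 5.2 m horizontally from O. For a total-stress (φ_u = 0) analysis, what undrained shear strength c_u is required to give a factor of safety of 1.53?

FS = c_u·L_a·R / (W·d), so c_u = FS·W·d / (L_a·R).
c_u = 1.53·1093·5.2 / (15.60·13.2) = 8695.9 / 205.92 = 42.23 kPa

c_u = 42.2 kPa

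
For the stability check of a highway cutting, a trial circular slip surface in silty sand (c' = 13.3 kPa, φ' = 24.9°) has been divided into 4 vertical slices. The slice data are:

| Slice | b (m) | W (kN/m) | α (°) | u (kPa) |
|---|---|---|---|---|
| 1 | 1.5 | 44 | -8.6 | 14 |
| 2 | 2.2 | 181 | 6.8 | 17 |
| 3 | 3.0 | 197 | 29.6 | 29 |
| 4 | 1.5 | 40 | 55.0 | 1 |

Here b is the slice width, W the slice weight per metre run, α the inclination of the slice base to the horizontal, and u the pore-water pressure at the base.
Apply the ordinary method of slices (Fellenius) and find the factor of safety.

FS = 1.72

Ordinary method of slices: FS = Σ[c'·Δl_i + (W_i cosα_i − u_i·Δl_i)·tanφ'] / Σ W_i sinα_i, with Δl_i = b_i / cosα_i.
Slice 1: Δl = 1.5/cos(-8.6°) = 1.517 m; N'_1 = 44·cos(-8.6°) − 14·1.517 = 22.3; c'Δl = 20.18; W sinα = -6.6
Slice 2: Δl = 2.2/cos6.8° = 2.216 m; N'_2 = 181·cos6.8° − 17·2.216 = 142.1; c'Δl = 29.47; W sinα = 21.4
Slice 3: Δl = 3.0/cos29.6° = 3.450 m; N'_3 = 197·cos29.6° − 29·3.450 = 71.2; c'Δl = 45.89; W sinα = 97.3
Slice 4: Δl = 1.5/cos55.0° = 2.615 m; N'_4 = 40·cos55.0° − 1·2.615 = 20.3; c'Δl = 34.78; W sinα = 32.8
Σc'Δl = 130.3 kN/m; ΣN' = 255.9 kN/m; ΣW sinα = 144.9 kN/m
Resisting = 130.3 + 255.9·tan24.9° = 130.3 + 118.8 = 249.1 kN/m
FS = 249.1 / 144.9 = 1.719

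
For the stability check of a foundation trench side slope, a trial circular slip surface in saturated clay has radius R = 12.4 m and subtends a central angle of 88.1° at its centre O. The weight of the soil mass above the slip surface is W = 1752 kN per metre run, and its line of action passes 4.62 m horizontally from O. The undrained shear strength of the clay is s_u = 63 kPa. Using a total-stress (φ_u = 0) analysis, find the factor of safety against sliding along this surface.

FS = 1.84

Taking moments about the centre O, the resisting moment is provided by the undrained shear strength acting along the arc:
Arc length L_a = R·θ = 12.4·(88.1°·π/180) = 12.4·1.5376 = 19.07 m
M_R = s_u·L_a·R = 63·19.07·12.4 = 14894.9 kN·m/m
M_D = W·d = 1752·4.62 = 8094.2 kN·m/m
FS = M_R / M_D = 14894.9 / 8094.2 = 1.840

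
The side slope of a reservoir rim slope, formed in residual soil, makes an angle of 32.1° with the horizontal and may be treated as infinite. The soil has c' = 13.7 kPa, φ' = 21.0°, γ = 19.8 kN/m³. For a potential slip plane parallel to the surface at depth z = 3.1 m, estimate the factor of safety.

FS = 1.11

For an infinite slope with a slip plane parallel to the surface (no pore pressure): FS = [c' + γz cos²β tanφ'] / [γz sinβ cosβ].
γz = 19.8·3.1 = 61.38 kN/m²
Numerator = 13.7 + 61.38·cos²32.1°·tan21.0° = 13.7 + 61.38·0.7176·0.3839 = 30.608 kPa
Denominator = 61.38·sin32.1°·cos32.1° = 61.38·0.5314·0.8471 = 27.631 kPa
FS = 30.608 / 27.631 = 1.108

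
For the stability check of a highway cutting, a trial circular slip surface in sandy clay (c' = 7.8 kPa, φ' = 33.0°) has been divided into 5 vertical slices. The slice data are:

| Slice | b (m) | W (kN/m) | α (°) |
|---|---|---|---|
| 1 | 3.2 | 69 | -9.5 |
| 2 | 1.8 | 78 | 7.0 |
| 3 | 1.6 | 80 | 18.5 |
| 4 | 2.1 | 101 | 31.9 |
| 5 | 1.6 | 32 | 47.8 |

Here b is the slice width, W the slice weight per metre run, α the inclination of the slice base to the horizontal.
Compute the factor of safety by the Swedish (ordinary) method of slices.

FS = 3.02

Ordinary method of slices: FS = Σ[c'·Δl_i + (W_i cosα_i)·tanφ'] / Σ W_i sinα_i, with Δl_i = b_i / cosα_i.
Slice 1: Δl = 3.2/cos(-9.5°) = 3.244 m; N'_1 = 69·cos(-9.5°) = 68.1; c'Δl = 25.31; W sinα = -11.4
Slice 2: Δl = 1.8/cos7.0° = 1.814 m; N'_2 = 78·cos7.0° = 77.4; c'Δl = 14.15; W sinα = 9.5
Slice 3: Δl = 1.6/cos18.5° = 1.687 m; N'_3 = 80·cos18.5° = 75.9; c'Δl = 13.16; W sinα = 25.4
Slice 4: Δl = 2.1/cos31.9° = 2.474 m; N'_4 = 101·cos31.9° = 85.7; c'Δl = 19.29; W sinα = 53.4
Slice 5: Δl = 1.6/cos47.8° = 2.382 m; N'_5 = 32·cos47.8° = 21.5; c'Δl = 18.58; W sinα = 23.7
Σc'Δl = 90.5 kN/m; ΣN' = 328.6 kN/m; ΣW sinα = 100.6 kN/m
Resisting = 90.5 + 328.6·tan33.0° = 90.5 + 213.4 = 303.9 kN/m
FS = 303.9 / 100.6 = 3.021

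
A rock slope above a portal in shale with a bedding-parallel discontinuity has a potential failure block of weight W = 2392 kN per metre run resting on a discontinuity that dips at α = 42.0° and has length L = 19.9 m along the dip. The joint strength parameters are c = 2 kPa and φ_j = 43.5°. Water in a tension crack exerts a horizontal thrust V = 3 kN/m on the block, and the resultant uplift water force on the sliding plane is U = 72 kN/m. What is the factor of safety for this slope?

FS = 1.03

Resolving the block weight along and normal to the plane and applying the Mohr–Coulomb strength on the joint:
N' = W cosα − U − V sinα = 2392·cos42.0° − 72 − 3·sin42.0° = 1703.6 kN/m
Driving force T = W sinα + V cosα = 2392·sin42.0° + 3·cos42.0° = 1602.8 kN/m
Resisting force R = c·L + N'·tanφ_j = 2·19.9 + 1703.6·tan43.5° = 39.8 + 1616.7 = 1656.5 kN/m
FS = R / T = 1656.5 / 1602.8 = 1.033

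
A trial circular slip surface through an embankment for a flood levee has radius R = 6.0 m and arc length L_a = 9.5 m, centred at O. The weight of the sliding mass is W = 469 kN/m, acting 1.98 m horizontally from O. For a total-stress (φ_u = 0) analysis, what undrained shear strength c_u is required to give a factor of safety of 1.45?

c_u = 23.6 kPa

FS = c_u·L_a·R / (W·d), so c_u = FS·W·d / (L_a·R).
c_u = 1.45·469·1.98 / (9.50·6.0) = 1346.5 / 57.00 = 23.62 kPa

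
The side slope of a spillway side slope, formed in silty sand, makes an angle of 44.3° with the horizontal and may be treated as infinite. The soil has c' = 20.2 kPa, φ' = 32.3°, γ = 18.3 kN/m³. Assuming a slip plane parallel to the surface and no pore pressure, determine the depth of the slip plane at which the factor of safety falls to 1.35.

Setting FS = 1.35 in FS = [c' + γz cos²β tanφ'] / [γz sinβ cosβ] and solving for z:
z = c' / [γ cosβ (FS·sinβ − cosβ·tanφ')]
  = 20.2 / [18.3·cos44.3°·(1.35·sin44.3° − cos44.3°·tan32.3°)]
  = 20.2 / [18.3·0.7157·(1.35·0.6984 − 0.7157·0.6322)]
  = 20.2 / 6.4231 = 3.145 m

z = 3.14 m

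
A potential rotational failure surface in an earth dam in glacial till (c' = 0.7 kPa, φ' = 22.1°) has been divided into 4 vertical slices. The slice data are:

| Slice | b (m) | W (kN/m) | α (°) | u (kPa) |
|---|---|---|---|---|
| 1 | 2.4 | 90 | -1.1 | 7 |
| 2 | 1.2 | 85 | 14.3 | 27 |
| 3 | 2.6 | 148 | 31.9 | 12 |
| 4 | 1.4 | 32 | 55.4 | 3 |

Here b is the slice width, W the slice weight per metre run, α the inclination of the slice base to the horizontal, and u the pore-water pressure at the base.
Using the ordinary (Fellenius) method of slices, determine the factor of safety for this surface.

FS = 0.78

Ordinary method of slices: FS = Σ[c'·Δl_i + (W_i cosα_i − u_i·Δl_i)·tanφ'] / Σ W_i sinα_i, with Δl_i = b_i / cosα_i.
Slice 1: Δl = 2.4/cos(-1.1°) = 2.400 m; N'_1 = 90·cos(-1.1°) − 7·2.400 = 73.2; c'Δl = 1.68; W sinα = -1.7
Slice 2: Δl = 1.2/cos14.3° = 1.238 m; N'_2 = 85·cos14.3° − 27·1.238 = 48.9; c'Δl = 0.87; W sinα = 21.0
Slice 3: Δl = 2.6/cos31.9° = 3.063 m; N'_3 = 148·cos31.9° − 12·3.063 = 88.9; c'Δl = 2.14; W sinα = 78.2
Slice 4: Δl = 1.4/cos55.4° = 2.465 m; N'_4 = 32·cos55.4° − 3·2.465 = 10.8; c'Δl = 1.73; W sinα = 26.3
Σc'Δl = 6.4 kN/m; ΣN' = 221.8 kN/m; ΣW sinα = 123.8 kN/m
Resisting = 6.4 + 221.8·tan22.1° = 6.4 + 90.1 = 96.5 kN/m
FS = 96.5 / 123.8 = 0.779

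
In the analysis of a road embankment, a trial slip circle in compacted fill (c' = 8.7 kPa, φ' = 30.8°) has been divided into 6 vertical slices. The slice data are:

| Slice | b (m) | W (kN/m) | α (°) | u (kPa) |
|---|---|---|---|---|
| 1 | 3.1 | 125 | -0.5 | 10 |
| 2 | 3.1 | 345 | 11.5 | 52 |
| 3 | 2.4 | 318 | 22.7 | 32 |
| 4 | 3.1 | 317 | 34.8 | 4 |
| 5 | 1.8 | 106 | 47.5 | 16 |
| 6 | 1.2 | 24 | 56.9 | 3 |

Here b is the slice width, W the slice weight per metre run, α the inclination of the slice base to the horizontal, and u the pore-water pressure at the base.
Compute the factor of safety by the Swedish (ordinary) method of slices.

FS = 1.29

Ordinary method of slices: FS = Σ[c'·Δl_i + (W_i cosα_i − u_i·Δl_i)·tanφ'] / Σ W_i sinα_i, with Δl_i = b_i / cosα_i.
Slice 1: Δl = 3.1/cos(-0.5°) = 3.100 m; N'_1 = 125·cos(-0.5°) − 10·3.100 = 94.0; c'Δl = 26.97; W sinα = -1.1
Slice 2: Δl = 3.1/cos11.5° = 3.164 m; N'_2 = 345·cos11.5° − 52·3.164 = 173.6; c'Δl = 27.52; W sinα = 68.8
Slice 3: Δl = 2.4/cos22.7° = 2.602 m; N'_3 = 318·cos22.7° − 32·2.602 = 210.1; c'Δl = 22.63; W sinα = 122.7
Slice 4: Δl = 3.1/cos34.8° = 3.775 m; N'_4 = 317·cos34.8° − 4·3.775 = 245.2; c'Δl = 32.84; W sinα = 180.9
Slice 5: Δl = 1.8/cos47.5° = 2.664 m; N'_5 = 106·cos47.5° − 16·2.664 = 29.0; c'Δl = 23.18; W sinα = 78.2
Slice 6: Δl = 1.2/cos56.9° = 2.197 m; N'_6 = 24·cos56.9° − 3·2.197 = 6.5; c'Δl = 19.12; W sinα = 20.1
Σc'Δl = 152.3 kN/m; ΣN' = 758.4 kN/m; ΣW sinα = 469.6 kN/m
Resisting = 152.3 + 758.4·tan30.8° = 152.3 + 452.1 = 604.4 kN/m
FS = 604.4 / 469.6 = 1.287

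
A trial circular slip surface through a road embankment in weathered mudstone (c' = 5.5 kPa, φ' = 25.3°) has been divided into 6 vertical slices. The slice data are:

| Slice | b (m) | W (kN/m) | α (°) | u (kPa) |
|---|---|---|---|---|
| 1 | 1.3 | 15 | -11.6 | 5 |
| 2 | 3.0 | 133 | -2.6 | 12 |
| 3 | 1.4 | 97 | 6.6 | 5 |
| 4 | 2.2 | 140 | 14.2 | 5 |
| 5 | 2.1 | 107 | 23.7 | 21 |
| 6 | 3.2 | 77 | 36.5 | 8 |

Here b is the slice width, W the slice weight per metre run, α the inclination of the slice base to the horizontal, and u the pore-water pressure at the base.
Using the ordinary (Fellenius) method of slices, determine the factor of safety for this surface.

FS = 2.13

Ordinary method of slices: FS = Σ[c'·Δl_i + (W_i cosα_i − u_i·Δl_i)·tanφ'] / Σ W_i sinα_i, with Δl_i = b_i / cosα_i.
Slice 1: Δl = 1.3/cos(-11.6°) = 1.327 m; N'_1 = 15·cos(-11.6°) − 5·1.327 = 8.1; c'Δl = 7.30; W sinα = -3.0
Slice 2: Δl = 3.0/cos(-2.6°) = 3.003 m; N'_2 = 133·cos(-2.6°) − 12·3.003 = 96.8; c'Δl = 16.52; W sinα = -6.0
Slice 3: Δl = 1.4/cos6.6° = 1.409 m; N'_3 = 97·cos6.6° − 5·1.409 = 89.3; c'Δl = 7.75; W sinα = 11.1
Slice 4: Δl = 2.2/cos14.2° = 2.269 m; N'_4 = 140·cos14.2° − 5·2.269 = 124.4; c'Δl = 12.48; W sinα = 34.3
Slice 5: Δl = 2.1/cos23.7° = 2.293 m; N'_5 = 107·cos23.7° − 21·2.293 = 49.8; c'Δl = 12.61; W sinα = 43.0
Slice 6: Δl = 3.2/cos36.5° = 3.981 m; N'_6 = 77·cos36.5° − 8·3.981 = 30.1; c'Δl = 21.89; W sinα = 45.8
Σc'Δl = 78.6 kN/m; ΣN' = 398.4 kN/m; ΣW sinα = 125.3 kN/m
Resisting = 78.6 + 398.4·tan25.3° = 78.6 + 188.3 = 266.9 kN/m
FS = 266.9 / 125.3 = 2.131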